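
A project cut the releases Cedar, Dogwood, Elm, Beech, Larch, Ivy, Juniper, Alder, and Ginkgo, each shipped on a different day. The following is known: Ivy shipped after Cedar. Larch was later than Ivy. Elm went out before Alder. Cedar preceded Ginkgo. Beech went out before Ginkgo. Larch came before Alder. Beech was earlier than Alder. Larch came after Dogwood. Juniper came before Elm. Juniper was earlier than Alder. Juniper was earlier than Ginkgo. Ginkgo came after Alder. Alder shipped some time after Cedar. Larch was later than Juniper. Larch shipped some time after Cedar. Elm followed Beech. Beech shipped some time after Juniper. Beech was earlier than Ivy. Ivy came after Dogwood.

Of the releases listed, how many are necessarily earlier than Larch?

5

Directly stated before Larch: Cedar, Dogwood, Ivy, and Juniper.
Beech reaches Larch via Beech → Ivy → Larch.
That's Beech, Cedar, Dogwood, Ivy, and Juniper — 5 in all.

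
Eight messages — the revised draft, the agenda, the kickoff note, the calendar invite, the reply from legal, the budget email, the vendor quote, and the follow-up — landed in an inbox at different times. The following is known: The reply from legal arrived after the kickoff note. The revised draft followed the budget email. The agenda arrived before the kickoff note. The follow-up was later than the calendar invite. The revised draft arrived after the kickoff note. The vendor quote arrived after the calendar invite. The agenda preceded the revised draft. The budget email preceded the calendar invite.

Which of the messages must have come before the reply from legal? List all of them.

the agenda, the kickoff note

Directly stated before the reply from legal: the kickoff note.
The agenda reaches the reply from legal via the agenda → the kickoff note → the reply from legal.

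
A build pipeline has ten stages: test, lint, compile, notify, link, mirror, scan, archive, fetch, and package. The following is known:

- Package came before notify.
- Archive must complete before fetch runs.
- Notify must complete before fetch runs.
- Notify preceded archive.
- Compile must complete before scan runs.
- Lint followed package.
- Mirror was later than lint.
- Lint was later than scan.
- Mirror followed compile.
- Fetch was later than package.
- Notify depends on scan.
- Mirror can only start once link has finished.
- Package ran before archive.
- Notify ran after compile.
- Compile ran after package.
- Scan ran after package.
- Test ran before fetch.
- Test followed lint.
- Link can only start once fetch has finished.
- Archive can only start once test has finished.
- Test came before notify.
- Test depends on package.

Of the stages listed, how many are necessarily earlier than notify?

5

Directly stated before notify: compile, package, scan, and test.
Lint reaches notify via lint → test → notify.
That's compile, lint, package, scan, and test — 5 in all.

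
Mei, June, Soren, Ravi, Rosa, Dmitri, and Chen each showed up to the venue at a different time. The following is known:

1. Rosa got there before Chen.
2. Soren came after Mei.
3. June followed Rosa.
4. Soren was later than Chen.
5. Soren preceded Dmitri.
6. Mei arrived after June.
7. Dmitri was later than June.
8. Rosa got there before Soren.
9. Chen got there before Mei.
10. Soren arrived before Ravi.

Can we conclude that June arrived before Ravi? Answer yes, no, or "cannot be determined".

yes

Chain the constraints: June → Mei → Soren → Ravi. Each link is directly stated, so June comes before Ravi.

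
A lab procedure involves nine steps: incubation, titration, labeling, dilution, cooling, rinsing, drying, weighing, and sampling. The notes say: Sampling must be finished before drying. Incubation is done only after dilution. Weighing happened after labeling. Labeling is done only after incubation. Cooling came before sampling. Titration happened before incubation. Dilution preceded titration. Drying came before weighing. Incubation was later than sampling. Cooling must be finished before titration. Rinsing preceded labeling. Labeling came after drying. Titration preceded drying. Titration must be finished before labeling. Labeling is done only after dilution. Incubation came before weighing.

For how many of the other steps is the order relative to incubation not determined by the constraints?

2

Forced before incubation: cooling, dilution, sampling, and titration; forced after incubation: labeling and weighing.
That leaves drying and rinsing with no forced order relative to incubation — 2.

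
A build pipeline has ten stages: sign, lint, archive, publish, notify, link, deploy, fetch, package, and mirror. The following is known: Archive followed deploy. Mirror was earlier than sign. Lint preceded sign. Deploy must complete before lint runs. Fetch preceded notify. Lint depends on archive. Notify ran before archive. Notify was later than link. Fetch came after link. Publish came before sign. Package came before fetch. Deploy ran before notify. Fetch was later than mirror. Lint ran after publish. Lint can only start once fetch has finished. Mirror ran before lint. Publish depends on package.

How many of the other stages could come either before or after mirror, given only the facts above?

4

Forced after mirror: archive, fetch, lint, notify, and sign.
That leaves deploy, link, package, and publish with no forced order relative to mirror — 4.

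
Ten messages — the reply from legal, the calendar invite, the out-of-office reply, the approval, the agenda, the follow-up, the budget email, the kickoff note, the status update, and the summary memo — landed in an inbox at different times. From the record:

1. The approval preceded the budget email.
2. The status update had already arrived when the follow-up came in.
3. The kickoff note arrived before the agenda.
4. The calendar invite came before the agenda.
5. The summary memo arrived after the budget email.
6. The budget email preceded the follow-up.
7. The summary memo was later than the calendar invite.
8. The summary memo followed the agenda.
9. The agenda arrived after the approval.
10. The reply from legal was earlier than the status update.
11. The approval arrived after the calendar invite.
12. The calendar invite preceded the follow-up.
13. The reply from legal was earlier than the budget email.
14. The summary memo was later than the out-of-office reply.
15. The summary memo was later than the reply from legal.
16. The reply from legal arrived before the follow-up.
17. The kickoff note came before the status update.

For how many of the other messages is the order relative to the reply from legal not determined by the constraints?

Forced after the reply from legal: the budget email, the follow-up, the status update, and the summary memo.
That leaves the agenda, the approval, the calendar invite, the kickoff note, and the out-of-office reply with no forced order relative to the reply from legal — 5.

5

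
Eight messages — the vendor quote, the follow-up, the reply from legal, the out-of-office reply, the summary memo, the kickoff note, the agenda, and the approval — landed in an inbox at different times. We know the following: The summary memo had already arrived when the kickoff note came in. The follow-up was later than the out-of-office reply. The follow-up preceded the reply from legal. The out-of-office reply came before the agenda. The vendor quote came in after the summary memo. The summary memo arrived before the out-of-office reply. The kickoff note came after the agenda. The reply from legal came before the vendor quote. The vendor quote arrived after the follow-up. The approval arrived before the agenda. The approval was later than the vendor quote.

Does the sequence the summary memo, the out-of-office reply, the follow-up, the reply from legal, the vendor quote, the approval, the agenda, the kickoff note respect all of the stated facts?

Check each stated constraint against the proposed order — e.g. the out-of-office reply is ahead of the agenda; the summary memo is ahead of the kickoff note. Every pair is in the required order; nothing is violated.

yes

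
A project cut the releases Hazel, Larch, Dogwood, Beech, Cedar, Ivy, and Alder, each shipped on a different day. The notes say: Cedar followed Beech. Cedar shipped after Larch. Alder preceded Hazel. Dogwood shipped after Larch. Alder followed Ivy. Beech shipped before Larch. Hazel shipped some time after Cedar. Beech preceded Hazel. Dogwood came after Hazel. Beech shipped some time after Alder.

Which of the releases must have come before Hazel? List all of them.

Alder, Beech, Cedar, Ivy, Larch

Directly stated before Hazel: Alder, Beech, and Cedar.
Ivy reaches Hazel via Ivy → Alder → Hazel.
Larch reaches Hazel via Larch → Cedar → Hazel.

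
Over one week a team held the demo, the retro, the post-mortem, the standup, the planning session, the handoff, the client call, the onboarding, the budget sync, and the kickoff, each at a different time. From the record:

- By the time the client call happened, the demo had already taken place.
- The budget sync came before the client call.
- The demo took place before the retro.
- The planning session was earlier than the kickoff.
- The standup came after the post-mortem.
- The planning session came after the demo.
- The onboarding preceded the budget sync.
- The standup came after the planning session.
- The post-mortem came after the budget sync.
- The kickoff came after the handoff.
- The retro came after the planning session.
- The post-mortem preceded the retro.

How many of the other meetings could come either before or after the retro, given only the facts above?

Forced before the retro: the budget sync, the demo, the onboarding, the planning session, and the post-mortem.
That leaves the client call, the handoff, the kickoff, and the standup with no forced order relative to the retro — 4.

4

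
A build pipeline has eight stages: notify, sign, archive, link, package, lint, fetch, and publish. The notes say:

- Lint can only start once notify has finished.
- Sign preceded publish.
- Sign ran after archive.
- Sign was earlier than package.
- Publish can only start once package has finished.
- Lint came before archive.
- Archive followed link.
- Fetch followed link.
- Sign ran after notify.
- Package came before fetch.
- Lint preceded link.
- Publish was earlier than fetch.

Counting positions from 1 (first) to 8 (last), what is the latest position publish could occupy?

Publish must come before fetch — 1 stage forced after it.
Everything else can be placed before publish in some valid order, so publish can sit as late as position 8 − 1 = 7.

7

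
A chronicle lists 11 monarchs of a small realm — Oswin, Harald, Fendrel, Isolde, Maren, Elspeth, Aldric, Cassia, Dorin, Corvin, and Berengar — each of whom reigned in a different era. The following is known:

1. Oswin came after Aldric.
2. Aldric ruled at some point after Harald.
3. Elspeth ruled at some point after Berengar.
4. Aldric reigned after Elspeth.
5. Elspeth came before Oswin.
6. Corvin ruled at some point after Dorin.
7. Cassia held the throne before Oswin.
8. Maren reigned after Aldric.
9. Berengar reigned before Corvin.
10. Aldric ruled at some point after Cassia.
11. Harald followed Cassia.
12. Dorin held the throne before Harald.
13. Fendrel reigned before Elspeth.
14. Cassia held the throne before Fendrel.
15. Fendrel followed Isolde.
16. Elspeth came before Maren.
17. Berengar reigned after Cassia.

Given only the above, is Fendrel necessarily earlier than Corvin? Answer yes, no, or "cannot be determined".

cannot be determined

No chain of stated constraints runs from Fendrel to Corvin, and none runs from Corvin to Fendrel either.
So the relative order of Fendrel and Corvin is not fixed by the given facts.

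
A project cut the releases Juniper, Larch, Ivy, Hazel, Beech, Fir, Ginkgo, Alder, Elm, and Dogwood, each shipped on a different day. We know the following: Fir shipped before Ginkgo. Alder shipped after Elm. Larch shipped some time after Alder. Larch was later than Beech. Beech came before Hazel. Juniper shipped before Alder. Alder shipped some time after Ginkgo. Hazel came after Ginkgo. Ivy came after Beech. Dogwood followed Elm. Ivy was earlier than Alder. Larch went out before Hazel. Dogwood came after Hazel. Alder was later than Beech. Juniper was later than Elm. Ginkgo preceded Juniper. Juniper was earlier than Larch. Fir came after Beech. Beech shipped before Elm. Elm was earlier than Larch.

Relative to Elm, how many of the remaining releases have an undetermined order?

Forced before Elm: Beech; forced after Elm: Alder, Dogwood, Hazel, Juniper, and Larch.
That leaves Fir, Ginkgo, and Ivy with no forced order relative to Elm — 3.

3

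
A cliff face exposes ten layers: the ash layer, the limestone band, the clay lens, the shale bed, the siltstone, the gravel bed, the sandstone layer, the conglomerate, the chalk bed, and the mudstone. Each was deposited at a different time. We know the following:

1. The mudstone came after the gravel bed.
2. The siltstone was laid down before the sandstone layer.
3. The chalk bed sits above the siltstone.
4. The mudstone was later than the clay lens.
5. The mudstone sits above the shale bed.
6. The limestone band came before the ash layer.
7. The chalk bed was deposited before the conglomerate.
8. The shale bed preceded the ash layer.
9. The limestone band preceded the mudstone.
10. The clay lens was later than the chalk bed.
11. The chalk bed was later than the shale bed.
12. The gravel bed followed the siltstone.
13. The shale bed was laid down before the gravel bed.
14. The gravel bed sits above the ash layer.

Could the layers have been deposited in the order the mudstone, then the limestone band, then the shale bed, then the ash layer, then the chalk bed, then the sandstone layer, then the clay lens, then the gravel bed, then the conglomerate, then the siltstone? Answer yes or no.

The constraints require the siltstone before the chalk bed, but in the proposed sequence the chalk bed appears ahead of the siltstone. That one violation is enough.

no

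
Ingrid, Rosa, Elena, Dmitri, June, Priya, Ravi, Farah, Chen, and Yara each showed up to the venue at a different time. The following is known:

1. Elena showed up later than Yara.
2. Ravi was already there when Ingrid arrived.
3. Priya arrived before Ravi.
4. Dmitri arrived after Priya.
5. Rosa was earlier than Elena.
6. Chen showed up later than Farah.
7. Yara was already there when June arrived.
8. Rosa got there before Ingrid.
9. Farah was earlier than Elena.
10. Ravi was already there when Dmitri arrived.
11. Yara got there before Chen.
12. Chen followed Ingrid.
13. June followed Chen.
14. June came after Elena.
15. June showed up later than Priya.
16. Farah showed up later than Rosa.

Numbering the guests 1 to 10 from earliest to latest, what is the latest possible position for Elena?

9

Elena must come before June — 1 guest forced after them.
Everything else can be placed before Elena in some valid order, so Elena can sit as late as position 10 − 1 = 9.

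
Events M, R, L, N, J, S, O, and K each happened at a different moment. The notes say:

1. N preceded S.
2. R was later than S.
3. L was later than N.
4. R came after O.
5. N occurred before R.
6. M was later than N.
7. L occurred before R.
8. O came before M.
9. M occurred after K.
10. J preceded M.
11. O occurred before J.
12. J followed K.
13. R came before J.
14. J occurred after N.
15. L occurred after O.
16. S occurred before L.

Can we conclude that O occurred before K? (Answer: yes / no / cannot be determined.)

cannot be determined

No chain of stated constraints runs from O to K, and none runs from K to O either.
So the relative order of O and K is not fixed by the given facts.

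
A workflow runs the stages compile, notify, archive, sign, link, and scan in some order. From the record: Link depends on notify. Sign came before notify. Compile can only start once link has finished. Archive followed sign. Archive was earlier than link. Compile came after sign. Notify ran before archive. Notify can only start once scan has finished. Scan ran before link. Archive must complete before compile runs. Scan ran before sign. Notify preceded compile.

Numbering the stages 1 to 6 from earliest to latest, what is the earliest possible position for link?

5

Archive, notify, scan, and sign must all come before link — 4 forced predecessors.
Nothing else is forced ahead of link, so its earliest slot is position 4 + 1 = 5.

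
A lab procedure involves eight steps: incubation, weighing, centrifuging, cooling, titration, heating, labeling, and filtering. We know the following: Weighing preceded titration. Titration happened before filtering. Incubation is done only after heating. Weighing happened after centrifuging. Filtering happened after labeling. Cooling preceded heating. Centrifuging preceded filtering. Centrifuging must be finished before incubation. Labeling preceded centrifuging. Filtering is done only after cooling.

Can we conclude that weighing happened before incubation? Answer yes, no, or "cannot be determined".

cannot be determined

No chain of stated constraints runs from weighing to incubation, and none runs from incubation to weighing either.
So the relative order of weighing and incubation is not fixed by the given facts.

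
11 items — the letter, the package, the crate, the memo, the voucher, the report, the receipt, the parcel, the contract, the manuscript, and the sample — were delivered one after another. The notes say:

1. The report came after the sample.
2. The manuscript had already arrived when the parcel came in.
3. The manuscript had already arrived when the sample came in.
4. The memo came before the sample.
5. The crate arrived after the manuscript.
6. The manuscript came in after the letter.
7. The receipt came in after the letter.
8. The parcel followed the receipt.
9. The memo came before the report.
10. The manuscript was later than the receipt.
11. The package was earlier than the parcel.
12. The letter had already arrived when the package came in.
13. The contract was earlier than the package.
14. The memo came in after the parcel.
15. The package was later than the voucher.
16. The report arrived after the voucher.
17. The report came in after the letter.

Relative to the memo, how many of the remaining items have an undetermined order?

1

Forced before the memo: the contract, the letter, the manuscript, the package, the parcel, the receipt, and the voucher; forced after the memo: the report and the sample.
That leaves the crate with no forced order relative to the memo — 1.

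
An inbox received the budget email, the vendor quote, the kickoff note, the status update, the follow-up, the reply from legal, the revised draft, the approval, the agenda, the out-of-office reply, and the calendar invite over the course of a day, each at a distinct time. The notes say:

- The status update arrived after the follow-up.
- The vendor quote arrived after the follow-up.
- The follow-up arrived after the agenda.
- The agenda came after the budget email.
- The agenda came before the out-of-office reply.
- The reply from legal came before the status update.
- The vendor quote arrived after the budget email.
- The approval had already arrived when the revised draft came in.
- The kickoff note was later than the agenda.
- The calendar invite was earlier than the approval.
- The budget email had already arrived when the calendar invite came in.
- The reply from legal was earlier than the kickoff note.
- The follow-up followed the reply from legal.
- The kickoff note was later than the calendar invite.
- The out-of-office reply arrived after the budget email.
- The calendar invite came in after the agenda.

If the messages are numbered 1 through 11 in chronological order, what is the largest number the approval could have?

10

The approval must come before the revised draft — 1 message forced after it.
Everything else can be placed before the approval in some valid order, so the approval can sit as late as position 11 − 1 = 10.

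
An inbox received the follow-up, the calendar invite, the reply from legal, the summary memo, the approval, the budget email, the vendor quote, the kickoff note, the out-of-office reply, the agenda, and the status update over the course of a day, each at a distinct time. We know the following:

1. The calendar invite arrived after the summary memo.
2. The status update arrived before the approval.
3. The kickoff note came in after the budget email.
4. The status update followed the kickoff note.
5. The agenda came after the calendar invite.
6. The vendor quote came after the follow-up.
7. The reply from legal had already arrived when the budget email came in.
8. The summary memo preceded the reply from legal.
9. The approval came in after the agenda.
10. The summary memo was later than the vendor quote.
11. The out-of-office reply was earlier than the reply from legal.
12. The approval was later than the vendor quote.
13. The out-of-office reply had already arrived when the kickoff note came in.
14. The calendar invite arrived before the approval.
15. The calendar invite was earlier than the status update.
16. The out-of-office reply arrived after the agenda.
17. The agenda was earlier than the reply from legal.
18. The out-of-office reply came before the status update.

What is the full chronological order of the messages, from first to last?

the follow-up, the vendor quote, the summary memo, the calendar invite, the agenda, the out-of-office reply, the reply from legal, the budget email, the kickoff note, the status update, the approval

The constraints fix every adjacent pair, so only one ordering works:
the follow-up → the vendor quote → the summary memo → the calendar invite → the agenda → the out-of-office reply → the reply from legal → the budget email → the kickoff note → the status update → the approval.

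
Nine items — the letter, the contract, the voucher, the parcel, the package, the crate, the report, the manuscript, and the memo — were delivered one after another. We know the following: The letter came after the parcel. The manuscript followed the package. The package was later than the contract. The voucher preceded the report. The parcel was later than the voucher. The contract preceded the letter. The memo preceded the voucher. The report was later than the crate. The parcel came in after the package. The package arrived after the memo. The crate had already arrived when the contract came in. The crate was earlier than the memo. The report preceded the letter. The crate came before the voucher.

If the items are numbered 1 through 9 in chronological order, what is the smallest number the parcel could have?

The contract, the crate, the memo, the package, and the voucher must all come before the parcel — 5 forced predecessors.
Nothing else is forced ahead of the parcel, so its earliest slot is position 5 + 1 = 6.

6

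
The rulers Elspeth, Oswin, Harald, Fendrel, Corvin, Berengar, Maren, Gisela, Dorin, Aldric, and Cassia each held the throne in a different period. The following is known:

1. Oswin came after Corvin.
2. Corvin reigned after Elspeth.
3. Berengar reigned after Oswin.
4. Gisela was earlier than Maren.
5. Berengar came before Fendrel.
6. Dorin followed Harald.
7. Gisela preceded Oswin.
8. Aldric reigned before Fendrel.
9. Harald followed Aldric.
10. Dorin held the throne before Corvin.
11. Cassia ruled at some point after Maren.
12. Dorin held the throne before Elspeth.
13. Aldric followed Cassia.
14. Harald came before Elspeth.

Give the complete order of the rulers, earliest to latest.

The constraints fix every adjacent pair, so only one ordering works:
Gisela → Maren → Cassia → Aldric → Harald → Dorin → Elspeth → Corvin → Oswin → Berengar → Fendrel.

Gisela, Maren, Cassia, Aldric, Harald, Dorin, Elspeth, Corvin, Oswin, Berengar, Fendrel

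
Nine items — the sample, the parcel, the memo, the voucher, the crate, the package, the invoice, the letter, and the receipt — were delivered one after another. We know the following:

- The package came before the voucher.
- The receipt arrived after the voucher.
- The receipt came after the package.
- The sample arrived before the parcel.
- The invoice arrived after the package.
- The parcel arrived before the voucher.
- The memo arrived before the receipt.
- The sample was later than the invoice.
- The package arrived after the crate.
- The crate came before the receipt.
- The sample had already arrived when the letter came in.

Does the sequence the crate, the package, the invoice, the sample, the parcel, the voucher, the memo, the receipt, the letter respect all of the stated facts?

yes

Check each stated constraint against the proposed order — e.g. the package is ahead of the receipt; the crate is ahead of the receipt. Every pair is in the required order; nothing is violated.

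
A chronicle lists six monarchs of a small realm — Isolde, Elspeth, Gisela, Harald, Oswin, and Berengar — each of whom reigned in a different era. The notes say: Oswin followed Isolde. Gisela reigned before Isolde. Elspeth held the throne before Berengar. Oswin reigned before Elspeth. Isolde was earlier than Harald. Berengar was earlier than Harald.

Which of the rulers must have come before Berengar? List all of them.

Elspeth, Gisela, Isolde, Oswin

Directly stated before Berengar: Elspeth.
Gisela reaches Berengar via Gisela → Isolde → Oswin → Elspeth → Berengar.
Isolde reaches Berengar via Isolde → Oswin → Elspeth → Berengar.
Oswin reaches Berengar via Oswin → Elspeth → Berengar.
No chain forces Harald ahead of Berengar.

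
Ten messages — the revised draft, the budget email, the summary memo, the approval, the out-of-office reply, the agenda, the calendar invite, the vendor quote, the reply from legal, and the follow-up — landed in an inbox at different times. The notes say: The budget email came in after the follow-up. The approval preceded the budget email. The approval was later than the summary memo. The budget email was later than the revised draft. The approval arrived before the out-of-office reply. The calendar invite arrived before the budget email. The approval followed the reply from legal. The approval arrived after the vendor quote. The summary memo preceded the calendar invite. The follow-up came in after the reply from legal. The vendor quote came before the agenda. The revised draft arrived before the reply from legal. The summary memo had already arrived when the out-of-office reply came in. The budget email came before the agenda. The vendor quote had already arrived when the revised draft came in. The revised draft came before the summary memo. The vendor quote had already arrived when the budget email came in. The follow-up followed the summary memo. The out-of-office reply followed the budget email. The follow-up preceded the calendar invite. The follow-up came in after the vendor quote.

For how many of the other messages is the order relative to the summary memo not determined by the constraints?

Forced before the summary memo: the revised draft and the vendor quote; forced after the summary memo: the agenda, the approval, the budget email, the calendar invite, the follow-up, and the out-of-office reply.
That leaves the reply from legal with no forced order relative to the summary memo — 1.

1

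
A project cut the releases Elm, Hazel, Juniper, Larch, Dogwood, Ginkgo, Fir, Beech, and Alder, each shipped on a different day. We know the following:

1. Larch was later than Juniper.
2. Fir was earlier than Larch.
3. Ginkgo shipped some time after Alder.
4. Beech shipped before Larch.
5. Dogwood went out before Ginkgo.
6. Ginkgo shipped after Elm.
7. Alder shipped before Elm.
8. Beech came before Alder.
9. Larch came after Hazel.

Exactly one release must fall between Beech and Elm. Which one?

Alder

Tracing the constraints gives Beech → Alder → Elm, so Alder sits after Beech and before Elm.
No other release is forced both after Beech and before Elm.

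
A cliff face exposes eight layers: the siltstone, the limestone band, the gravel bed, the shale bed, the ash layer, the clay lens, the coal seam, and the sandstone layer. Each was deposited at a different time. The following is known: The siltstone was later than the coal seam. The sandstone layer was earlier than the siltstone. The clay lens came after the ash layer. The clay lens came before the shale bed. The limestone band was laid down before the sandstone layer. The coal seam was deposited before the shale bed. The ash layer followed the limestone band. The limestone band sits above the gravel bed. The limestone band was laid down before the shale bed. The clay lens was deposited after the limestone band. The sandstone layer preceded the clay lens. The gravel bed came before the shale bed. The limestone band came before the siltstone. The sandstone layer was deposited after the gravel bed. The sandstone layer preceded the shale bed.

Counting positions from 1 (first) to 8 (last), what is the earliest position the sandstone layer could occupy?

3

The gravel bed and the limestone band must both come before the sandstone layer — 2 forced predecessors.
Nothing else is forced ahead of the sandstone layer, so its earliest slot is position 2 + 1 = 3.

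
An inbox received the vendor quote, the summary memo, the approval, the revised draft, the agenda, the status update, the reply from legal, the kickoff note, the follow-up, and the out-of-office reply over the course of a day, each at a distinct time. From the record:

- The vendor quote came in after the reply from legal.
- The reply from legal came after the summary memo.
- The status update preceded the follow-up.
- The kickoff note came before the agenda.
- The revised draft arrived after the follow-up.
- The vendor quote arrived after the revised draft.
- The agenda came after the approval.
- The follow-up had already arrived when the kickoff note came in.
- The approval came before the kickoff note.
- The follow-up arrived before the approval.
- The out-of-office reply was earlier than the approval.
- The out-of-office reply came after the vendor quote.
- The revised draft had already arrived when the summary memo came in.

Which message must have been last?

the agenda

Every other message has a chain of constraints placing it before the agenda, so the agenda is last.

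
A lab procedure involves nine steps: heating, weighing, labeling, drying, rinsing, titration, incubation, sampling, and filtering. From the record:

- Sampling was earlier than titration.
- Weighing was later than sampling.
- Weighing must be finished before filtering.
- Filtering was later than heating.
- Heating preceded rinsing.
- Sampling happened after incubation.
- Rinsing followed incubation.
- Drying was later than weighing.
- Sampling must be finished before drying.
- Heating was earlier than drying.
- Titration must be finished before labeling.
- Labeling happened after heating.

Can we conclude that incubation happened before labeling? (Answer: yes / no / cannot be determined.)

Chain the constraints: incubation → sampling → titration → labeling. Each link is directly stated, so incubation comes before labeling.

yes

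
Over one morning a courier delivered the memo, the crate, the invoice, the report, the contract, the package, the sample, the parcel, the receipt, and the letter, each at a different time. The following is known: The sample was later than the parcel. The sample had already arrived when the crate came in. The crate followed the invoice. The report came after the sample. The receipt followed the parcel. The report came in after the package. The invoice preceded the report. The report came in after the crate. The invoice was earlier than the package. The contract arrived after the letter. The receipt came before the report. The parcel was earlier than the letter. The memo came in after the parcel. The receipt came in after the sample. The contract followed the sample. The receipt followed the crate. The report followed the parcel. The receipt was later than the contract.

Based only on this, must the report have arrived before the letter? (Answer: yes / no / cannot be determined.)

Tracing the constraints gives the letter → the contract → the receipt → the report, so the letter must come before the report.
That means the report cannot be before the letter.

no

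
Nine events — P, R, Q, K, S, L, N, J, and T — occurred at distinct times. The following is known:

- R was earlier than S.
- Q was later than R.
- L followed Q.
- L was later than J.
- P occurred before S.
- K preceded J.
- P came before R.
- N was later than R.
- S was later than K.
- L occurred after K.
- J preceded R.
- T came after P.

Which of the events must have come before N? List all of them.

Directly stated before N: R.
J reaches N via J → R → N.
K reaches N via K → J → R → N.
P reaches N via P → R → N.
No chain forces T (or any of the others) ahead of N.

J, K, P, R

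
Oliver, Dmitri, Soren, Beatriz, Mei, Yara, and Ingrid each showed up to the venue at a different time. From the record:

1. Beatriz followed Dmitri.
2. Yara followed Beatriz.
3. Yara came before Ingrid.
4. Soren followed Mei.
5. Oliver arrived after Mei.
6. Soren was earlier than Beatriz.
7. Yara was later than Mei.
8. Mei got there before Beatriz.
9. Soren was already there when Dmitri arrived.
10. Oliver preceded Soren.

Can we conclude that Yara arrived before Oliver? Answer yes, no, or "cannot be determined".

Tracing the constraints gives Oliver → Soren → Beatriz → Yara, so Oliver must come before Yara.
That means Yara cannot be before Oliver.

no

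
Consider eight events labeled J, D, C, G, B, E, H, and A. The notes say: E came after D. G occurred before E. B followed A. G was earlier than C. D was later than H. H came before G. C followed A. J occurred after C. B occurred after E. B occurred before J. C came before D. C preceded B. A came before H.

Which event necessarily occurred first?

A

A has a chain of constraints placing it before every other event, so A must be first.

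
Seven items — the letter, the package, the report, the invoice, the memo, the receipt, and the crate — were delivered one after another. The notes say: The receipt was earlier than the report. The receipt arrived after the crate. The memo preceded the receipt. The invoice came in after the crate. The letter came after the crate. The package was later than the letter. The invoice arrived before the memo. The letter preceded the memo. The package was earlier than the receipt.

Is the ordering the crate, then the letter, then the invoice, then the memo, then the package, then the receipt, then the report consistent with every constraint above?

Check each stated constraint against the proposed order — e.g. the letter is ahead of the package; the crate is ahead of the receipt. Every pair is in the required order; nothing is violated.

yes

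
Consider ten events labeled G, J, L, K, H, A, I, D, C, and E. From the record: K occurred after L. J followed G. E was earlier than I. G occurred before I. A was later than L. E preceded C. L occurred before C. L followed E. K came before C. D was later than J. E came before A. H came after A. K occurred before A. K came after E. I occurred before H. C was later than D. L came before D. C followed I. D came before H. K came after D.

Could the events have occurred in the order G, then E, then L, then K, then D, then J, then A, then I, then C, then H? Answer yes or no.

no

The constraints require J before D, but in the proposed sequence D appears ahead of J. That one violation is enough.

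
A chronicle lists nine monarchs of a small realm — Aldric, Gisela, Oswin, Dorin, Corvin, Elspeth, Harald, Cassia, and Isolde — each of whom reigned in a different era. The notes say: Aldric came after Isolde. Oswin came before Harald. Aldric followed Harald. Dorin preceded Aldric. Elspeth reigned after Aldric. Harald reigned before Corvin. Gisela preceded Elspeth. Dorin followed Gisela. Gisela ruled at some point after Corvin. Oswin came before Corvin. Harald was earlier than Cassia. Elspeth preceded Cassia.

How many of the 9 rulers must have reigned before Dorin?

Directly stated before Dorin: Gisela.
Corvin reaches Dorin via Corvin → Gisela → Dorin.
Harald reaches Dorin via Harald → Corvin → Gisela → Dorin.
Oswin reaches Dorin via Oswin → Corvin → Gisela → Dorin.
No chain forces Cassia (or any of the others) ahead of Dorin.
That's Corvin, Gisela, Harald, and Oswin — 4 in all.

4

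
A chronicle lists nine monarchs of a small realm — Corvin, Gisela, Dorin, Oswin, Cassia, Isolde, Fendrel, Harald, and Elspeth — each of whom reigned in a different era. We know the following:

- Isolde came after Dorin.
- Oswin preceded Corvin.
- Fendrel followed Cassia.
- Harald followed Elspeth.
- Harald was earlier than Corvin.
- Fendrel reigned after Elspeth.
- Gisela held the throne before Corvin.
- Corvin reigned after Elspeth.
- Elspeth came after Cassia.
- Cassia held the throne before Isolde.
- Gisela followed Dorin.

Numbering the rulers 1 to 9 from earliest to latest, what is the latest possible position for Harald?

Harald must come before Corvin — 1 ruler forced after them.
Everything else can be placed before Harald in some valid order, so Harald can sit as late as position 9 − 1 = 8.

8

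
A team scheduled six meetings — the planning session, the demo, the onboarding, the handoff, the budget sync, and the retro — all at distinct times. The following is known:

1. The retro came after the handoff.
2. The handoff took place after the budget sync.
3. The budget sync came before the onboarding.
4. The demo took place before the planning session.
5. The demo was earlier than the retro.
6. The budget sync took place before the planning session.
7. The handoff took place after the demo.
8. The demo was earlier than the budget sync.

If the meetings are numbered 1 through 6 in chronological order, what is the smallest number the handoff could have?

3

The budget sync and the demo must both come before the handoff — 2 forced predecessors.
Nothing else is forced ahead of the handoff, so its earliest slot is position 2 + 1 = 3.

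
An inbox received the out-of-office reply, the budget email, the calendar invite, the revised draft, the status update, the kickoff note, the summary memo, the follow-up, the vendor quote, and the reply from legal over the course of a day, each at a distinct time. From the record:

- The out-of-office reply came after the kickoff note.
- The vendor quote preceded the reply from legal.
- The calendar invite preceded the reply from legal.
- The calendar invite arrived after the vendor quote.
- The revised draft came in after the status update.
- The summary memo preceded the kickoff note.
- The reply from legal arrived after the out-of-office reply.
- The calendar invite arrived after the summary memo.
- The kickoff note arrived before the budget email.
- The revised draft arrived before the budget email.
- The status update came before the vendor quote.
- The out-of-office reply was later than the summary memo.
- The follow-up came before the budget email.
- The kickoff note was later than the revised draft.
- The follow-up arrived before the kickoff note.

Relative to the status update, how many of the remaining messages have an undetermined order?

2

Forced after the status update: the budget email, the calendar invite, the kickoff note, the out-of-office reply, the reply from legal, the revised draft, and the vendor quote.
That leaves the follow-up and the summary memo with no forced order relative to the status update — 2.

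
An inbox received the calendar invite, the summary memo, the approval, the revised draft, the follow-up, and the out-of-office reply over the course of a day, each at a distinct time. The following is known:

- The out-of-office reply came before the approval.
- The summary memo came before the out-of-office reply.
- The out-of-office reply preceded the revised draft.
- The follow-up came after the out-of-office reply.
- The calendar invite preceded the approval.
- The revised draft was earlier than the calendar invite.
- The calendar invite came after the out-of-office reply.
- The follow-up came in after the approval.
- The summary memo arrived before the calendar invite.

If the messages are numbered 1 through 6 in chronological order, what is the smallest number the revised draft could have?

3

The out-of-office reply and the summary memo must both come before the revised draft — 2 forced predecessors.
Nothing else is forced ahead of the revised draft, so its earliest slot is position 2 + 1 = 3.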